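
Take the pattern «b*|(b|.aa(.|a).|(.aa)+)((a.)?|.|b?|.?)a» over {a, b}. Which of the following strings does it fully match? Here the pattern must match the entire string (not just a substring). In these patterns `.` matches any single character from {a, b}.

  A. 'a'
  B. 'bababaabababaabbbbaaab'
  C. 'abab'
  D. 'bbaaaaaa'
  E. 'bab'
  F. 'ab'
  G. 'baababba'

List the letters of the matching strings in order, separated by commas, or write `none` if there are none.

A → no match
B → no match
C → no match
D → no match
E → no match
F → no match
G → no match

none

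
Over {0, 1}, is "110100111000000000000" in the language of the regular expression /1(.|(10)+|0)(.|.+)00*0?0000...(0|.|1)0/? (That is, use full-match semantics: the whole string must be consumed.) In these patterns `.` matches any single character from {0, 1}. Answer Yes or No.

Yes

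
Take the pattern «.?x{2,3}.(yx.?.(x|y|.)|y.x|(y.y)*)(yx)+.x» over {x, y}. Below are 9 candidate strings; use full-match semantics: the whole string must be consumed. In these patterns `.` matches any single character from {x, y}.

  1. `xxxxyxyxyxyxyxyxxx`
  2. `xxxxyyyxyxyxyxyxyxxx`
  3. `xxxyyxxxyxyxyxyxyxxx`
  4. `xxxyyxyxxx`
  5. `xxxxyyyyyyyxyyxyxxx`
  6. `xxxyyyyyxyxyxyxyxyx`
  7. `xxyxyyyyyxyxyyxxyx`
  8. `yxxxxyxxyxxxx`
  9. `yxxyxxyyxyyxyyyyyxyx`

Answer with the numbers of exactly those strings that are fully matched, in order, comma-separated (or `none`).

1, 2, 3, 4, 5, 6

1 → match
2 → match
3 → match
4 → match
5 → match
6 → match
7 → no match
8 → no match
9 → no match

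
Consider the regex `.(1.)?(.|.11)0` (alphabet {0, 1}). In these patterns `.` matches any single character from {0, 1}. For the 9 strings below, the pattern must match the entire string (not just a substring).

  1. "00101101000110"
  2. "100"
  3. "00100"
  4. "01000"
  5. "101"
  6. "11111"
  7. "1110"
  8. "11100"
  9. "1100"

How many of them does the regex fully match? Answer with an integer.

1 → no match
2 → match
3 → no match
4 → match
5 → no match — must end with "0"
6 → no match — must end with "0"
7 → no match
8 → match
9 → no match
Total matched: 3

3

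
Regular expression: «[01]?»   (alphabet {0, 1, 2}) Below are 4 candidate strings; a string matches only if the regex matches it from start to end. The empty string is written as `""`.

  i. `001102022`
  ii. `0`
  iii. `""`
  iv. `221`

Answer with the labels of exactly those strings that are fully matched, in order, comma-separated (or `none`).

i → no match
ii → match
iii → match
iv → no match

ii, iii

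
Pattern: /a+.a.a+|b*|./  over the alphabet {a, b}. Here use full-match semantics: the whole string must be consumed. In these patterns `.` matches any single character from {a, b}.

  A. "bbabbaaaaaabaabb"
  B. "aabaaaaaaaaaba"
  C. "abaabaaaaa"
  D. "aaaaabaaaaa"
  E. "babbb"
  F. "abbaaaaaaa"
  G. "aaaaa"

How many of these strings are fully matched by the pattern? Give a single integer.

2

A → no match
B → no match
C → no match
D → match
E → no match
F → no match
G → match
Total matched: 2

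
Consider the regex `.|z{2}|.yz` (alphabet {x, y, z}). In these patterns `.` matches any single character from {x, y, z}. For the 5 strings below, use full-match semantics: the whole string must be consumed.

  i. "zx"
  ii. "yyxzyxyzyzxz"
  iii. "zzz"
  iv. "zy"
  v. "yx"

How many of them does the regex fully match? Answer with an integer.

0

i → no match
ii → no match
iii → no match
iv → no match
v → no match
Total matched: 0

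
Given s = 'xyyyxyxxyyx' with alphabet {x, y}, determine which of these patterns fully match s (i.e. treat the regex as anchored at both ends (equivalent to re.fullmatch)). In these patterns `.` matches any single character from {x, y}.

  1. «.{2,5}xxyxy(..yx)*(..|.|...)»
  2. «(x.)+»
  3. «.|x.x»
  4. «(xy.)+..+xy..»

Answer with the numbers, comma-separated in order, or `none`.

4

1 → no match
2 → no match
3 → no match
4 → match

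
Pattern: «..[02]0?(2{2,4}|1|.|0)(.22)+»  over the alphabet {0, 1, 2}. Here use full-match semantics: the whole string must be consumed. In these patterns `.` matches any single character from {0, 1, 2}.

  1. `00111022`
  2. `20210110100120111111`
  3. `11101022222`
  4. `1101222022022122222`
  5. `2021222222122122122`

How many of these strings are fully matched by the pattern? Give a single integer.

2

1 → no match
2 → no match — must end with `22`
3 → no match
4 → match
5 → match
Total matched: 2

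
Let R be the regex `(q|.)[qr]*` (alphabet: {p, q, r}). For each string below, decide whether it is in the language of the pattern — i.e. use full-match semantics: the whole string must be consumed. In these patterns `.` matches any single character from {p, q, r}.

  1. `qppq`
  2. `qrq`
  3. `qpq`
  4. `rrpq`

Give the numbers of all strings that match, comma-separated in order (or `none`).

2

1. `qppq` → no match
2. `qrq` → match
3. `qpq` → no match
4. `rrpq` → no match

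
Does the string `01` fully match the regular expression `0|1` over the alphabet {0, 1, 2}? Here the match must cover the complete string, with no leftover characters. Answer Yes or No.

No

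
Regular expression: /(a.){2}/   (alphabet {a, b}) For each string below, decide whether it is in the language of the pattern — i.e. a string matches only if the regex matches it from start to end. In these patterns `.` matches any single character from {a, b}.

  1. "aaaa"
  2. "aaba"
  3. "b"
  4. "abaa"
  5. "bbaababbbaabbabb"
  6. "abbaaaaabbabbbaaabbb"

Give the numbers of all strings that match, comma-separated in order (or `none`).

1, 4

1 → match
2 → no match
3 → no match — must start with "a"
4 → match
5 → no match — must start with "a"
6 → no match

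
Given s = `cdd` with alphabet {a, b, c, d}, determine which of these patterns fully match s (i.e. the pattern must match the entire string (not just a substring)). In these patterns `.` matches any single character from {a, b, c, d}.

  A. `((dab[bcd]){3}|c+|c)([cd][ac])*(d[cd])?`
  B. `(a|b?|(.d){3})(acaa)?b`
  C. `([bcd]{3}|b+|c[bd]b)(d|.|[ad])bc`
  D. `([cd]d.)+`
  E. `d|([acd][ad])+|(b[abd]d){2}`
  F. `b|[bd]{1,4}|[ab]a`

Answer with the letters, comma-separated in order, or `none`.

A → match
B → no match — must end with `b`
C → no match — must end with `bc`
D → match
E → no match
F → no match

A, D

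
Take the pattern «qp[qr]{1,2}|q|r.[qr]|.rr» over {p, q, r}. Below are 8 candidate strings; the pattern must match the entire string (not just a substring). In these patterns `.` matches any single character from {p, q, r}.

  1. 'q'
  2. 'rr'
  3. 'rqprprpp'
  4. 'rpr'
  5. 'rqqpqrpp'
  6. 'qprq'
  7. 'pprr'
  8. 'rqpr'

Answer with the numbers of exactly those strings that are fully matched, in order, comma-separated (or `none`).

1, 4, 6

1. 'q' → match
2. 'rr' → no match
3. 'rqprprpp' → no match
4. 'rpr' → match
5. 'rqqpqrpp' → no match
6. 'qprq' → match
7. 'pprr' → no match
8. 'rqpr' → no match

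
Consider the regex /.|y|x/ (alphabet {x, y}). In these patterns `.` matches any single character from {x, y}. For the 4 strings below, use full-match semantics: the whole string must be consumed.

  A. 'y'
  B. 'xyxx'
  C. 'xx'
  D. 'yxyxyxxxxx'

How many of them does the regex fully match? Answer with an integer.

A. 'y' → match
B. 'xyxx' → no match
C. 'xx' → no match
D. 'yxyxyxxxxx' → no match
Total matched: 1

1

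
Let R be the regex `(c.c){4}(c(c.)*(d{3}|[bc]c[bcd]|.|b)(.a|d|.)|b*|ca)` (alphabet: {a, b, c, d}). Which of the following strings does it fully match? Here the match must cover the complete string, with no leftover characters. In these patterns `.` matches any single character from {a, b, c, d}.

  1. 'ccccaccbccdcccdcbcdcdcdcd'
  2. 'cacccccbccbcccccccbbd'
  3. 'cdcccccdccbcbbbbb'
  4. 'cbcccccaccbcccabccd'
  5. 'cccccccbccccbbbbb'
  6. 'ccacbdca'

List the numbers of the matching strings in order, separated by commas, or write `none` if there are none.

1 → match
2 → match
3 → match
4 → match
5 → match
6. 'ccacbdca' → no match

1, 2, 3, 4, 5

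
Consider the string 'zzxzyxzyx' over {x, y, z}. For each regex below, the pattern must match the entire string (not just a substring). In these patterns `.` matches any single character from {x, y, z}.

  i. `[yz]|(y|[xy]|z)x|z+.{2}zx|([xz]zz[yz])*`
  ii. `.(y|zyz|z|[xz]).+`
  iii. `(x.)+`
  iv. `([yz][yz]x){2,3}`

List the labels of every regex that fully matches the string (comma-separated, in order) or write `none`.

ii, iv

i → no match
ii → match
iii → no match — must start with 'x'
iv → match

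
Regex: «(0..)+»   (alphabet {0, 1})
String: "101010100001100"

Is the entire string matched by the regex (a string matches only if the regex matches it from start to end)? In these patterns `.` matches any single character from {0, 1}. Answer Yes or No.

No

Every match must start with "0", but "101010100001100" does not.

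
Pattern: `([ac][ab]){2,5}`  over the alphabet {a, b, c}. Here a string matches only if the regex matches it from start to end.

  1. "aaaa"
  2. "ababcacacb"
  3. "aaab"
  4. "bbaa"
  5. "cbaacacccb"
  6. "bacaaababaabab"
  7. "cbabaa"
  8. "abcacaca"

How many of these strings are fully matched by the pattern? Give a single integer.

5

1 → match
2 → match
3 → match
4 → no match
5 → no match
6 → no match
7 → match
8 → match
Total matched: 5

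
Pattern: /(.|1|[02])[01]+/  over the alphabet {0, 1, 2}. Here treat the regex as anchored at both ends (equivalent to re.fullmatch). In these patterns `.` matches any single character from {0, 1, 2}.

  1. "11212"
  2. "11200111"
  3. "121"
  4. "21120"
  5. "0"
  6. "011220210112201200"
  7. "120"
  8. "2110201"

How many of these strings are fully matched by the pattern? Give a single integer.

1. "11212" → no match
2. "11200111" → no match
3. "121" → no match
4. "21120" → no match
5. "0" → no match
6 → no match
7. "120" → no match
8. "2110201" → no match
Total matched: 0

0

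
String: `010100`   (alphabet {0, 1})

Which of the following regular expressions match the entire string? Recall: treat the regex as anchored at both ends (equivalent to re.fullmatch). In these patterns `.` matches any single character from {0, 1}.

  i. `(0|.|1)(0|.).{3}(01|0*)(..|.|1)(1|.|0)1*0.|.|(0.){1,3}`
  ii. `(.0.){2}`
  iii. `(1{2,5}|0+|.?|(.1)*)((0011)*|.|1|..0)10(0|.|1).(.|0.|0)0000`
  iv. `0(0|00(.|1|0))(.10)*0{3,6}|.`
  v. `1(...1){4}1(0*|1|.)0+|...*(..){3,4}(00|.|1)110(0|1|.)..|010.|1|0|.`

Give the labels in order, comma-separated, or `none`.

i

i → match
ii → no match
iii → no match — must end with `0000`
iv → no match
v → no match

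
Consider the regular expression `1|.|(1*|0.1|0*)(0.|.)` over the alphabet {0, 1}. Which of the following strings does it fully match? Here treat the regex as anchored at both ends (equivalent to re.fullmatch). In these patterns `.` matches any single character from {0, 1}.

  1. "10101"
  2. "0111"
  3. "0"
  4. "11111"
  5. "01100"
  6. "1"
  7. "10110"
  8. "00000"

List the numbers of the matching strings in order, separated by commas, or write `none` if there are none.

2, 3, 4, 5, 6, 8

1 → no match
2 → match
3 → match
4 → match
5 → match
6 → match
7 → no match
8 → match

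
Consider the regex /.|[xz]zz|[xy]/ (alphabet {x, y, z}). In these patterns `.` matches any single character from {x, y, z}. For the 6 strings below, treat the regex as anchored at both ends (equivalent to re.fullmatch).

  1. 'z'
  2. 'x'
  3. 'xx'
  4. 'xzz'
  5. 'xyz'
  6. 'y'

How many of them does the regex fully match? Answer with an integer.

4

1 → match
2 → match
3 → no match
4 → match
5 → no match
6 → match
Total matched: 4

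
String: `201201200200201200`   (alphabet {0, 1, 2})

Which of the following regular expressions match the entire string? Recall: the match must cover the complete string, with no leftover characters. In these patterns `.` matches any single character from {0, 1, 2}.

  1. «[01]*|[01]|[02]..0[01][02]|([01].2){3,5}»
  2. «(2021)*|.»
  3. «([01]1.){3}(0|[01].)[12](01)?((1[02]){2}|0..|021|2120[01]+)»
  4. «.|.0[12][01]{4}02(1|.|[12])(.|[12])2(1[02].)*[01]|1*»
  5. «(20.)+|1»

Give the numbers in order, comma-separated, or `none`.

1 → no match
2 → no match
3 → no match
4 → no match
5 → match

5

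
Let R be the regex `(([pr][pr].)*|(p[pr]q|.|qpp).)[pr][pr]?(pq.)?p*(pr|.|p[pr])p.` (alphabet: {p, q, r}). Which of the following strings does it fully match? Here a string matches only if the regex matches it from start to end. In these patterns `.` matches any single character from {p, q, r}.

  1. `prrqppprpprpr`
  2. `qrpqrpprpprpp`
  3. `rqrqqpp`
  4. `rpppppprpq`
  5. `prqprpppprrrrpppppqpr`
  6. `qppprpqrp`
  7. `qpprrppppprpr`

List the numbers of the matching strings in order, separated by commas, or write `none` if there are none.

4, 5, 7

1 → no match
2 → no match
3 → no match
4 → match
5 → match
6 → no match
7 → match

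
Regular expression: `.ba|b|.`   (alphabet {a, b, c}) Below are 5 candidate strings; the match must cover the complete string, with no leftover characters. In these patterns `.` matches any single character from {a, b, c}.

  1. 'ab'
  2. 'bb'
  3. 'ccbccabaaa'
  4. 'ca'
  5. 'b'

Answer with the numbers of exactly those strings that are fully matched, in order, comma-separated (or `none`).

1. 'ab' → no match
2. 'bb' → no match
3. 'ccbccabaaa' → no match
4. 'ca' → no match
5. 'b' → match

5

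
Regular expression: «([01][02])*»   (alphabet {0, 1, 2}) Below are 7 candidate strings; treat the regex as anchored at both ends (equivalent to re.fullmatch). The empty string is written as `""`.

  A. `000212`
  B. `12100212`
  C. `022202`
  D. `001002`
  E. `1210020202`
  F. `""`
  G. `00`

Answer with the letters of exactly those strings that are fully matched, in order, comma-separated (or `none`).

A, B, D, E, F, G

A → match
B → match
C → no match
D → match
E → match
F → match
G → match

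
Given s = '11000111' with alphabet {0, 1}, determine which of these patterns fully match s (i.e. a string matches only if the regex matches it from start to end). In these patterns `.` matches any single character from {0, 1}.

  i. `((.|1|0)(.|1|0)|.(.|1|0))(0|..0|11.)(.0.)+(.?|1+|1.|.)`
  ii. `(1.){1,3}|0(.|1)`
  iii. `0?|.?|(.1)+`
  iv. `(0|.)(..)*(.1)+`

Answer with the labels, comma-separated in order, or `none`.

i → match
ii → no match
iii → no match
iv → no match

i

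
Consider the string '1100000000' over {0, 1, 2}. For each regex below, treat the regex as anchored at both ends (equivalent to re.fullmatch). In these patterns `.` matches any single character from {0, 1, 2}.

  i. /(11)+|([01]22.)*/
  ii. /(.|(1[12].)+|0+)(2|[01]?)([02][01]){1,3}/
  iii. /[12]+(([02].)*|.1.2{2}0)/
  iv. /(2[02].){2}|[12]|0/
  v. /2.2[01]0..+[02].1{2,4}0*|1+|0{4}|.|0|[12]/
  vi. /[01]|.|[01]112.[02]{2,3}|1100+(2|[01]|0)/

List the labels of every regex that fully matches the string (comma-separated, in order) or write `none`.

i → no match
ii → match
iii → match
iv → no match
v → no match
vi → match

ii, iii, vi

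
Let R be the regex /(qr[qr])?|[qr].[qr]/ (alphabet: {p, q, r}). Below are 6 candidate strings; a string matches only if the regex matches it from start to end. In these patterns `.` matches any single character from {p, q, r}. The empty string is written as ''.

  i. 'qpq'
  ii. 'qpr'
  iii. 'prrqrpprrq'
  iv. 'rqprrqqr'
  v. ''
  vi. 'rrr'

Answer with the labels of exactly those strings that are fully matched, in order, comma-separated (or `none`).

i, ii, v, vi

i → match
ii → match
iii → no match
iv → no match
v → match
vi → match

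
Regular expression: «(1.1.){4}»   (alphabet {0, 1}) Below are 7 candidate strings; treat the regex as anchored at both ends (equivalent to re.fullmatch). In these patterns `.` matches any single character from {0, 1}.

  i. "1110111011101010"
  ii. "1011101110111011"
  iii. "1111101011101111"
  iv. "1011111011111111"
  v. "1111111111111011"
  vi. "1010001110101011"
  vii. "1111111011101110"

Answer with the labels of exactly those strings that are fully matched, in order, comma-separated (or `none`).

i, ii, iii, iv, v, vii

i → match
ii → match
iii → match
iv → match
v → match
vi → no match
vii → match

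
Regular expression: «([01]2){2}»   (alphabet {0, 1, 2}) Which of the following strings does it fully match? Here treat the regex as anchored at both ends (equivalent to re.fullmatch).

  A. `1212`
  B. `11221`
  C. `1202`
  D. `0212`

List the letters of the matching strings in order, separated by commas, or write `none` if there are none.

A, C, D

A. `1212` → match
B. `11221` → no match — must end with `2`
C. `1202` → match
D. `0212` → match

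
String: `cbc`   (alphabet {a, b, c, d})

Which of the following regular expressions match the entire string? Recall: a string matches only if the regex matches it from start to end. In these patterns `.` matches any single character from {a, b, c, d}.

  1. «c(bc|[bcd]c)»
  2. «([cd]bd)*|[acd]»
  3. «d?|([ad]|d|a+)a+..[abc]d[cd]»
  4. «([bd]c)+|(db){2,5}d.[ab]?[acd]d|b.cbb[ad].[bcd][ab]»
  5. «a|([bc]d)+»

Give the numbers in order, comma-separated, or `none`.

1 → match
2 → no match
3 → no match
4 → no match
5 → no match

1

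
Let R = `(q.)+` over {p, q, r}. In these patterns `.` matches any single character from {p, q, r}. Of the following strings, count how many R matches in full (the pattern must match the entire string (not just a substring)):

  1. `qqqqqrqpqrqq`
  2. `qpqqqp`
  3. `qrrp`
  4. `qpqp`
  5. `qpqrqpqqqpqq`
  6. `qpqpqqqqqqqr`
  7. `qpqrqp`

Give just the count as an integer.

1 → match
2 → match
3 → no match
4 → match
5 → match
6 → match
7 → match
Total matched: 6

6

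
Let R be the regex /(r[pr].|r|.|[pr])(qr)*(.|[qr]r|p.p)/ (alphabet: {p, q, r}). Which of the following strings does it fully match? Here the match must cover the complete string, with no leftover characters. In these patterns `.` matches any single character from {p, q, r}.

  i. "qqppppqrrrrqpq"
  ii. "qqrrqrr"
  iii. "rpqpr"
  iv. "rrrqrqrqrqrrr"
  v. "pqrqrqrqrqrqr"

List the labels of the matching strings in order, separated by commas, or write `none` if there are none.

i → no match
ii → no match
iii → no match
iv → match
v → match

iv, v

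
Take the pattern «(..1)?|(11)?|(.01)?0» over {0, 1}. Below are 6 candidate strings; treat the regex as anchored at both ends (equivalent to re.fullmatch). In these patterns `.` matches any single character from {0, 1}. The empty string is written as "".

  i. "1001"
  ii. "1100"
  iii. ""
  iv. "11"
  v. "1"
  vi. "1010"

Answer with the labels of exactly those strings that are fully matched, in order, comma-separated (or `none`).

iii, iv, vi

i → no match
ii → no match
iii → match
iv → match
v → no match
vi → match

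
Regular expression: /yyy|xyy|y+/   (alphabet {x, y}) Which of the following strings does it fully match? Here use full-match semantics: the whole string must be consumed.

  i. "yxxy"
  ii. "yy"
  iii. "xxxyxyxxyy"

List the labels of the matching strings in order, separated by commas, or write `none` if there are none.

ii

i → no match
ii → match
iii → no match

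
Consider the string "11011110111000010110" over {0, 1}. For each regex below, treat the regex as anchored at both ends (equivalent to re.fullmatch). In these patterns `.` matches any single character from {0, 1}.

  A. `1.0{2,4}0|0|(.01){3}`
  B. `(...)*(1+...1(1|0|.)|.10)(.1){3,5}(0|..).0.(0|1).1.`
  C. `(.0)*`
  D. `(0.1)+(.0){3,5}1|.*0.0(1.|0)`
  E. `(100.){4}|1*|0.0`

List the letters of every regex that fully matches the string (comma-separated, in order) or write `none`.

B

A → no match
B → match
C → no match
D → no match
E → no match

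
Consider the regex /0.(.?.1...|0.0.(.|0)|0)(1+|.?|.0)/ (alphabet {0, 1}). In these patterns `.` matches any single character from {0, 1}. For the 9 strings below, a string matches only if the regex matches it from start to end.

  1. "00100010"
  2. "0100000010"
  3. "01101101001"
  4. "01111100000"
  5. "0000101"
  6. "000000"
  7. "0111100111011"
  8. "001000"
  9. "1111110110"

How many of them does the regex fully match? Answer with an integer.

1 → no match
2 → no match
3 → no match
4 → no match
5 → no match
6 → no match
7 → no match
8 → no match
9 → no match — must start with "0"
Total matched: 0

0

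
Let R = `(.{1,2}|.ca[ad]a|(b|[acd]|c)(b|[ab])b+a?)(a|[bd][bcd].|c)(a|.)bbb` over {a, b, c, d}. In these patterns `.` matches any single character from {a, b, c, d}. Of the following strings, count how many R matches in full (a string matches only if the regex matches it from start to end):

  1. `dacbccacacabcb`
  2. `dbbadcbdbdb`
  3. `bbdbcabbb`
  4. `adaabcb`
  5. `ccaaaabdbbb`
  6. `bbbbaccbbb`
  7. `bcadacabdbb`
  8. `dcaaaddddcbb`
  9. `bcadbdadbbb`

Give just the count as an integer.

1 → no match — must end with `bbb`
2 → no match — must end with `bbb`
3 → match
4 → no match — must end with `bbb`
5 → no match
6 → match
7 → no match — must end with `bbb`
8 → no match — must end with `bbb`
9 → no match
Total matched: 2

2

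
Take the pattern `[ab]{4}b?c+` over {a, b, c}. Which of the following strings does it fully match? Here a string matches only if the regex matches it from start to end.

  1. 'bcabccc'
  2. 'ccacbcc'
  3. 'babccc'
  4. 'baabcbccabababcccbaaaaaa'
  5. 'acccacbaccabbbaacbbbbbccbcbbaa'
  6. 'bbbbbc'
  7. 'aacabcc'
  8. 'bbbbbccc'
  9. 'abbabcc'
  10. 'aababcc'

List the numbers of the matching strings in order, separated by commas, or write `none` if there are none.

1. 'bcabccc' → no match
2. 'ccacbcc' → no match
3. 'babccc' → no match
4 → no match — must end with 'c'
5 → no match — must end with 'c'
6. 'bbbbbc' → match
7. 'aacabcc' → no match
8. 'bbbbbccc' → match
9. 'abbabcc' → match
10. 'aababcc' → match

6, 8, 9, 10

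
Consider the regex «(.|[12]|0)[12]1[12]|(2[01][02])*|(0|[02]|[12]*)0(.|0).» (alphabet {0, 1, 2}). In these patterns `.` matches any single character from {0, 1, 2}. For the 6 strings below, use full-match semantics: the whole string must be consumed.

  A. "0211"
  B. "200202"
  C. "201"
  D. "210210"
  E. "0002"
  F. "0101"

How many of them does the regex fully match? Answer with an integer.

4

A → match
B → match
C → no match
D → match
E → match
F → no match
Total matched: 4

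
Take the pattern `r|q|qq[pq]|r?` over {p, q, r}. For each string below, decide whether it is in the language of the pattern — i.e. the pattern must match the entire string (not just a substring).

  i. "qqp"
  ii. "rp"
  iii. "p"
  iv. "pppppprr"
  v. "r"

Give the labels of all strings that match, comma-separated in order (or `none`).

i, v

i → match
ii → no match
iii → no match
iv → no match
v → match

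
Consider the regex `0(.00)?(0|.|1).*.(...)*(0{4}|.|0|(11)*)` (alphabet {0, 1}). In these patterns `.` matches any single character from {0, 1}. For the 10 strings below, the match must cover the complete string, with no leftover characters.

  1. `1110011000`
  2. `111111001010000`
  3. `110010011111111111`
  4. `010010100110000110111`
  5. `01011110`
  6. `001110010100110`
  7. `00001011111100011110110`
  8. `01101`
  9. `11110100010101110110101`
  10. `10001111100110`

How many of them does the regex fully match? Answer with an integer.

5

1 → no match — must start with `0`
2 → no match — must start with `0`
3 → no match — must start with `0`
4 → match
5 → match
6 → match
7 → match
8 → match
9 → no match — must start with `0`
10 → no match — must start with `0`
Total matched: 5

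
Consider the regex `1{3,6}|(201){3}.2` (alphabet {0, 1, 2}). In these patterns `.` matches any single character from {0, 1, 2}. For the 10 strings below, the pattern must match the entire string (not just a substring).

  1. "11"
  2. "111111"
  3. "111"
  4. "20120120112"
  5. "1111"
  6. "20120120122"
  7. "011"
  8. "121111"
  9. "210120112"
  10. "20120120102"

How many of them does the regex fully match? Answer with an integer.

6

1 → no match
2 → match
3 → match
4 → match
5 → match
6 → match
7 → no match
8 → no match
9 → no match
10 → match
Total matched: 6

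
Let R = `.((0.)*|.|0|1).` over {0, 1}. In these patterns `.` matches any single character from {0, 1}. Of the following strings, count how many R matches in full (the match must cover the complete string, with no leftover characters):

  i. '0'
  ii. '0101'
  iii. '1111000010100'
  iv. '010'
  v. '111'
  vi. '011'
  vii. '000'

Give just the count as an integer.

4

i. '0' → no match
ii. '0101' → no match
iii → no match
iv. '010' → match
v. '111' → match
vi. '011' → match
vii. '000' → match
Total matched: 4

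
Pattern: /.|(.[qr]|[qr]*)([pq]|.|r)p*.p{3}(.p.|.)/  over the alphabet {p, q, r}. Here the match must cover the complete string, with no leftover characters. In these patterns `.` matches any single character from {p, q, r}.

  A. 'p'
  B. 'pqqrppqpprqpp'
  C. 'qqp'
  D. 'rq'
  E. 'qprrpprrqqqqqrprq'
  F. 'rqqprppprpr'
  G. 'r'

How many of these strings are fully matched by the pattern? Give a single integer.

3

A → match
B → no match
C → no match
D → no match
E → no match
F → match
G → match
Total matched: 3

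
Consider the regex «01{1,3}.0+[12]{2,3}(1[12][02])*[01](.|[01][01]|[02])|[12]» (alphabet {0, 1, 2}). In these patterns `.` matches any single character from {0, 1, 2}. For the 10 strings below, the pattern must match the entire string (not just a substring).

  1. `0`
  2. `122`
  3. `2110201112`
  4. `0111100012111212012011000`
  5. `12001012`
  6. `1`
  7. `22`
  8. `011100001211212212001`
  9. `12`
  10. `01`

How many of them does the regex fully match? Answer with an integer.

1 → no match
2 → no match
3 → no match
4 → match
5 → no match
6 → match
7 → no match
8 → match
9 → no match
10 → no match
Total matched: 3

3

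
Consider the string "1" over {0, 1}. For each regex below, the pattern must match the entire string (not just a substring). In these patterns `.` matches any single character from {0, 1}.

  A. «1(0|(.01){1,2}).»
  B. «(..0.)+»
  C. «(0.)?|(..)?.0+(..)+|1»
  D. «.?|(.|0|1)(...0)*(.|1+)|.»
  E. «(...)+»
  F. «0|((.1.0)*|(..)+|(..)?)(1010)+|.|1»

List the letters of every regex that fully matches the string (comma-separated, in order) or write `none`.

C, D, F

A → no match
B → no match
C → match
D → match
E → no match
F → match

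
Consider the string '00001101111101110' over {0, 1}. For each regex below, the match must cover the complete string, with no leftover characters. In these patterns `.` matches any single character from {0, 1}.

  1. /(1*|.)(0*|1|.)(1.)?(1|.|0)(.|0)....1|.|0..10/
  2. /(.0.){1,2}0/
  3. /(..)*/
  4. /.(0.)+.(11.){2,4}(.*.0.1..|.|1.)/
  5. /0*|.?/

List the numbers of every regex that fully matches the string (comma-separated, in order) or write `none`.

4

1 → no match
2 → no match
3 → no match
4 → match
5 → no match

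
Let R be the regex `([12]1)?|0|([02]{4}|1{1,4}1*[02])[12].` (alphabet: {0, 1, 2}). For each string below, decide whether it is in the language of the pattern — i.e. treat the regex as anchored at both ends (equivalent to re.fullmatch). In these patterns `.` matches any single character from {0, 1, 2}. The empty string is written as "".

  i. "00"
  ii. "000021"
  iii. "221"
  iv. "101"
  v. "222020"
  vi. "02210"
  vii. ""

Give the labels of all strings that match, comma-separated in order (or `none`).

i. "00" → no match
ii. "000021" → match
iii. "221" → no match
iv. "101" → no match
v. "222020" → match
vi. "02210" → no match
vii. "" → match

ii, v, vii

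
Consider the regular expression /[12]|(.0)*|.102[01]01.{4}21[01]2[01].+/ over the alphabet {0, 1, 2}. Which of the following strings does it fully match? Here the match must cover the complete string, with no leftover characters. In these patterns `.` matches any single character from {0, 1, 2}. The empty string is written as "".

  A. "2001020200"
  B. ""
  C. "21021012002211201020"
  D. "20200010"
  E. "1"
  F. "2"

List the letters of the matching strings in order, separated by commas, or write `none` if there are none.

B, C, D, E, F

A → no match
B → match
C → match
D → match
E → match
F → match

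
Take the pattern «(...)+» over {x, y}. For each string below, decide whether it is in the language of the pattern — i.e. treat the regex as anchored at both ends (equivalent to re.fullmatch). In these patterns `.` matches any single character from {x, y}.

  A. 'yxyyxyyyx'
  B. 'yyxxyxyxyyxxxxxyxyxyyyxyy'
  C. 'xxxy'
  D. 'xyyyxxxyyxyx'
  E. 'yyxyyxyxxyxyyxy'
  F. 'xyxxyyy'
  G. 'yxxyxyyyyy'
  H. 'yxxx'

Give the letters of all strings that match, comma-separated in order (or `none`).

A → match
B → no match
C → no match
D → match
E → match
F → no match
G → no match
H → no match

A, D, E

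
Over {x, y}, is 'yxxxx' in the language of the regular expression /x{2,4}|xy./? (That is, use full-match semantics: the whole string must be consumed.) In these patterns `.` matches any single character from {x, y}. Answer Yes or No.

No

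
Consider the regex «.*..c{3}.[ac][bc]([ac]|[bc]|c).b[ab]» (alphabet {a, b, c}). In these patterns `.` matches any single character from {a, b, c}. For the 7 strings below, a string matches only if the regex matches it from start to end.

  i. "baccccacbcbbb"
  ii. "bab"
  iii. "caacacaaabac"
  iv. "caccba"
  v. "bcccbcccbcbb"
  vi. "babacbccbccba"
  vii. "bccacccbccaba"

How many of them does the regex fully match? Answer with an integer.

1

i → match
ii. "bab" → no match
iii. "caacacaaabac" → no match
iv. "caccba" → no match
v. "bcccbcccbcbb" → no match
vi → no match
vii → no match
Total matched: 1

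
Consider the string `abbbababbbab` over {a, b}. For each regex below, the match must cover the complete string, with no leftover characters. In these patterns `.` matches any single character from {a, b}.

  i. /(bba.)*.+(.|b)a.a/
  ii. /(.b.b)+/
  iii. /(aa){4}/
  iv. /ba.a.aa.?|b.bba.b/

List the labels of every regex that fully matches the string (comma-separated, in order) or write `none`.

ii

i → no match — must end with `a`
ii → match
iii → no match — must start with `aa`
iv → no match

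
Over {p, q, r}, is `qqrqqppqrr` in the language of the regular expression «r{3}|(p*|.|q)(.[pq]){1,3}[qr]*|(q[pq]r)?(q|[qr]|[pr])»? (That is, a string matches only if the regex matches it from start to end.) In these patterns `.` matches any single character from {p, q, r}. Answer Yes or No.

No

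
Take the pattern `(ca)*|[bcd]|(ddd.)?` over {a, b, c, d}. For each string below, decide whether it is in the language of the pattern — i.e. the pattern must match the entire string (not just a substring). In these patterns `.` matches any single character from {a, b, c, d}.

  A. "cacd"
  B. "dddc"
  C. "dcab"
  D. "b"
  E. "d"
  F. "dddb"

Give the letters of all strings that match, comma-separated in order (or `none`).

A → no match
B → match
C → no match
D → match
E → match
F → match

B, D, E, F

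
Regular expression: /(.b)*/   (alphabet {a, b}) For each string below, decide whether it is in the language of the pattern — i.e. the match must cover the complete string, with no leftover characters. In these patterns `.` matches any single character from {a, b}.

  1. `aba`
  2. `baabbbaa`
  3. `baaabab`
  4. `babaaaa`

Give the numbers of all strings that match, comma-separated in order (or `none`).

none

1 → no match
2 → no match
3 → no match
4 → no match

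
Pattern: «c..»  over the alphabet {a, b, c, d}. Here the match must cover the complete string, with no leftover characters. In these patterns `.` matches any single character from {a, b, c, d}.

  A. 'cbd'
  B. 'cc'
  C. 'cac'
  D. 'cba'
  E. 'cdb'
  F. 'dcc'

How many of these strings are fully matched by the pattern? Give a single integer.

4

A → match
B → no match
C → match
D → match
E → match
F → no match — must start with 'c'
Total matched: 4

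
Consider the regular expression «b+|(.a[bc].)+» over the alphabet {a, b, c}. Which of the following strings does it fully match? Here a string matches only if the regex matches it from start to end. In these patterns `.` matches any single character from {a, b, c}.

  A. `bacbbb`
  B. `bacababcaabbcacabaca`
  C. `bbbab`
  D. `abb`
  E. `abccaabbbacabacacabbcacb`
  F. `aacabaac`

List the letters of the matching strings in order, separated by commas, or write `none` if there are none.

A. `bacbbb` → no match
B → match
C. `bbbab` → no match
D. `abb` → no match
E → no match
F. `aacabaac` → no match

B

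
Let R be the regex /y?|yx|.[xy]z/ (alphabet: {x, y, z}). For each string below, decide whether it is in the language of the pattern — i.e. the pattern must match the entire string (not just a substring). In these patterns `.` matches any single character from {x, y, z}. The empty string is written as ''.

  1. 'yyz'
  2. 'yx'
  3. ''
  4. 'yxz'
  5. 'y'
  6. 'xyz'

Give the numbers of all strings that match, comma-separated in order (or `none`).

1 → match
2 → match
3 → match
4 → match
5 → match
6 → match

1, 2, 3, 4, 5, 6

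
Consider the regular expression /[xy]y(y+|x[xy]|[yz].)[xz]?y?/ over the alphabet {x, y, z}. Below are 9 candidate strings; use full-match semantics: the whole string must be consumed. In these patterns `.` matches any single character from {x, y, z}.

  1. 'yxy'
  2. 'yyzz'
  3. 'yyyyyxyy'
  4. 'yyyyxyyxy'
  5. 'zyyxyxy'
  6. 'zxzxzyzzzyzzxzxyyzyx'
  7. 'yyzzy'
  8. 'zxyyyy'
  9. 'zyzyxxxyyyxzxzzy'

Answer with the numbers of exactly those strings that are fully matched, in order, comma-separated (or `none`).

2, 7

1 → no match
2 → match
3 → no match
4 → no match
5 → no match
6 → no match
7 → match
8 → no match
9 → no match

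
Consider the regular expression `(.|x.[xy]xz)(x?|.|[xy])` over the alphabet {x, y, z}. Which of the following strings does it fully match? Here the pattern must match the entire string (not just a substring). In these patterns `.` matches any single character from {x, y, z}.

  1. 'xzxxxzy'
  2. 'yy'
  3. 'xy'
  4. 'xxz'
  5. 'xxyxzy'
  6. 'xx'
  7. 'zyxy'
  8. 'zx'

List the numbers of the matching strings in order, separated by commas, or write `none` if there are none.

2, 3, 5, 6, 8

1 → no match
2 → match
3 → match
4 → no match
5 → match
6 → match
7 → no match
8 → match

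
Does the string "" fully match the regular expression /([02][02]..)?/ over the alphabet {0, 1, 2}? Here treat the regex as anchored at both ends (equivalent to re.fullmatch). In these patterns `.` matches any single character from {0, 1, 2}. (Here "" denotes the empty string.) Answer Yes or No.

Yes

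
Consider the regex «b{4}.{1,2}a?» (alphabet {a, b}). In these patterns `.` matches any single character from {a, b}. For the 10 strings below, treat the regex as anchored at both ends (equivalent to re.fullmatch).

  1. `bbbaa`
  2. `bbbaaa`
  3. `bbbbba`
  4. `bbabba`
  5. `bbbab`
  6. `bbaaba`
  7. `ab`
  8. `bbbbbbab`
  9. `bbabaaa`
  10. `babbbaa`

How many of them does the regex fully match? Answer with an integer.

1 → no match
2 → no match
3 → match
4 → no match
5 → no match
6 → no match
7 → no match — must start with `b`
8 → no match
9 → no match
10 → no match
Total matched: 1

1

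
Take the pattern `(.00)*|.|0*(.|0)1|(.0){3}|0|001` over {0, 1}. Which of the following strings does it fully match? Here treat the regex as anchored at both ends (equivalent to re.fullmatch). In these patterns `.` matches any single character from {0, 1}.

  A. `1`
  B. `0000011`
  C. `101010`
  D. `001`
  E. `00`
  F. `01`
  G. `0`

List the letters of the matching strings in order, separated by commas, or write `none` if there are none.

A → match
B → match
C → match
D → match
E → no match
F → match
G → match

A, B, C, D, F, G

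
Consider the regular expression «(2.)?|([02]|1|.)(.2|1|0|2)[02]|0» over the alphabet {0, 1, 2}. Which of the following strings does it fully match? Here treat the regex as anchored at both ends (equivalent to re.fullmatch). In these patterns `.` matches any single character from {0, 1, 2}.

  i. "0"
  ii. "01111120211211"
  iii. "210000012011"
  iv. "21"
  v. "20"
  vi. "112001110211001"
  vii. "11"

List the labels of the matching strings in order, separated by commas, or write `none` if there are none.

i. "0" → match
ii → no match
iii. "210000012011" → no match
iv. "21" → match
v. "20" → match
vi → no match
vii. "11" → no match

i, iv, v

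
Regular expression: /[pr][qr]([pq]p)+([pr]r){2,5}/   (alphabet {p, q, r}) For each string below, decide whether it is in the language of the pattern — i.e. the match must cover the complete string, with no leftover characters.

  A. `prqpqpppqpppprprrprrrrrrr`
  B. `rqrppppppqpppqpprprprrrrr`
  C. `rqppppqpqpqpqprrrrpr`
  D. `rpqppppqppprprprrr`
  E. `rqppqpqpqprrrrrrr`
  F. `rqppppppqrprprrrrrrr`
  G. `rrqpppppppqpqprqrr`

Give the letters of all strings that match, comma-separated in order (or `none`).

A → no match
B → no match
C → match
D → no match
E → no match
F → no match
G → no match

C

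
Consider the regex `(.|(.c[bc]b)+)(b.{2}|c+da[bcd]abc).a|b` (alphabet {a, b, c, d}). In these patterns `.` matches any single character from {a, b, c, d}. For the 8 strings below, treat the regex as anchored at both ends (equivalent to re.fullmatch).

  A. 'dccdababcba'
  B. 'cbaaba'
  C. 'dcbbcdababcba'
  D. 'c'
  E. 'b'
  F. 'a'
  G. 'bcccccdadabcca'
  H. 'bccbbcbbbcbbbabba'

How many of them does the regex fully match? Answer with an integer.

6

A → match
B → match
C → match
D → no match
E → match
F → no match
G → match
H → match
Total matched: 6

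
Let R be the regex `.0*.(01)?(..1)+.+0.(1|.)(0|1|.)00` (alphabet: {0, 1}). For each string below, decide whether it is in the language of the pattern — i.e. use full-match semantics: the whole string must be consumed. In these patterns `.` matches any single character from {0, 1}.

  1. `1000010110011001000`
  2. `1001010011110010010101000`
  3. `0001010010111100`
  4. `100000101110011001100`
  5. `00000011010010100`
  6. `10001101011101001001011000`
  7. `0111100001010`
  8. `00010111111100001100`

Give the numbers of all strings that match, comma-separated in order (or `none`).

1, 4, 5, 6, 8

1 → match
2 → no match
3 → no match
4 → match
5 → match
6 → match
7 → no match — must end with `00`
8 → match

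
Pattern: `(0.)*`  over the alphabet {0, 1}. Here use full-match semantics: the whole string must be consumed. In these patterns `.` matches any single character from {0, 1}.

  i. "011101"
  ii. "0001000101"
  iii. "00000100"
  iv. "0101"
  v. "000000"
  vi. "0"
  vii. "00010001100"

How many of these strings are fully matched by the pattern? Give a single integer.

4

i → no match
ii → match
iii → match
iv → match
v → match
vi → no match
vii → no match
Total matched: 4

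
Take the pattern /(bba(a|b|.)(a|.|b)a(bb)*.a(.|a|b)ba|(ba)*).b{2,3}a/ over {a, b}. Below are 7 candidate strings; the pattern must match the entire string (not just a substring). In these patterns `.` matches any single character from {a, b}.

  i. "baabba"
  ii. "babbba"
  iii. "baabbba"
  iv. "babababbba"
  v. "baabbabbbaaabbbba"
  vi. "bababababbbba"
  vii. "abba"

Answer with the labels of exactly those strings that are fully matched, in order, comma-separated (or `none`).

i, ii, iii, iv, vi, vii

i → match
ii → match
iii → match
iv → match
v → no match
vi → match
vii → match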